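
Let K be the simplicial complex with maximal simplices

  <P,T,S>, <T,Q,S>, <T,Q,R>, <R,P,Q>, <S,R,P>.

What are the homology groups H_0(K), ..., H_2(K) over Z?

Order the vertices as P < Q < R < S < T. Listing each simplex with vertices in this order, K has dimension 2 with simplices:

  0-simplices (5): P, Q, R, S, T
  1-simplices (10): PQ, PR, PS, PT, QR, QS, QT, RS, RT, ST
  2-simplices (5): PQR, PRS, PST, QRT, QST

Hence C_0 ≅ Z^5, C_1 ≅ Z^10, C_2 ≅ Z^5.

∂_1: C_1 → C_0 is given by ∂[p,q] = [q] − [p].
This gives a 5×10 integer matrix of rank 4; reducing to Smith normal form yields diagonal entries (1,1,1,1).

Boundary ∂_2: C_2 → C_1 sends each 2-simplex [p,q,r] to [q,r] − [p,r] + [p,q]. For instance
  ∂PST = ST − PT + PS,
  ∂QRT = RT − QT + QR.
As a 10×5 matrix over Z this has rank 5, with invariant factors (1,1,1,1,1).

Now H_k = ker ∂_k / im ∂_{k+1}, so:

  H_0: rank C_0 − rank ∂_1 = 5 − 4 = 1, and the invariant factors of ∂_1 are all 1, so H_0 ≅ Z.
  H_1: rank ker ∂_1 − rank ∂_2 = (10 − 4) − 5 = 1, and the invariant factors of ∂_2 are all 1, so H_1 ≅ Z.
  H_2: rank ker ∂_2 − rank ∂_3 = (5 − 5) − 0 = 0, and there is no ∂_3, so H_2 ≅ 0.

As a check, the Euler characteristic is 5 − 10 + 5 = 0, which agrees with 1 − 1 + 0 = 0.

H_0 ≅ Z,  H_1 ≅ Z,  H_2 = 0.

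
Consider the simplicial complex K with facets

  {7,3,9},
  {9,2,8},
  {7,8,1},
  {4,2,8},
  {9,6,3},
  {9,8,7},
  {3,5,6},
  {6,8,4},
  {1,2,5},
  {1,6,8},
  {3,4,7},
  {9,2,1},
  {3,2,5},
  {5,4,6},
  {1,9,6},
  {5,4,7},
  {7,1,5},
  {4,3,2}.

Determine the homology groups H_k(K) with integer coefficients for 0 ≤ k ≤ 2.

Take the total order 1 < 2 < 3 < 4 < 5 < 6 < 7 < 8 < 9 on the vertex set. Then K (dimension 2) consists of the simplices:

  0-simplices (9): [1], [2], [3], [4], [5], [6], [7], [8], [9]
  1-simplices (27): (27 of them)
  2-simplices (18): [1,2,5], [1,2,9], [1,5,7], [1,6,8], [1,6,9], [1,7,8], [2,3,4], [2,3,5], [2,4,8], [2,8,9], [3,4,7], [3,5,6], [3,6,9], [3,7,9], [4,5,6], [4,5,7], [4,6,8], [7,8,9]

Hence C_0 ≅ Z^9, C_1 ≅ Z^27, C_2 ≅ Z^18.

∂_1: C_1 → C_0 is given by ∂[p,q] = [q] − [p].
The 9×27 boundary matrix has rank 8 and Smith normal form diag(1,1,1,1,1,1,1,1).

The boundary map ∂_2: C_2 → C_1 maps a triangle to the signed sum of its edges. For instance
  ∂[1,5,7] = [5,7] − [1,7] + [1,5],
  ∂[4,5,7] = [5,7] − [4,7] + [4,5].
The resulting 27×18 matrix has rank 18, and its Smith normal form has invariant factors (1,1,1,1,1,1,1,1,1,1,1,1,1,1,1,1,1,2).

Now H_k = ker ∂_k / im ∂_{k+1}, so:

  H_0: rank C_0 − rank ∂_1 = 9 − 8 = 1, and the invariant factors of ∂_1 are all 1, so H_0 ≅ Z.
  H_1: rank ker ∂_1 − rank ∂_2 = (27 − 8) − 18 = 1, and ∂_2 has invariant factor 2 > 1, so H_1 ≅ Z ⊕ Z/2.
  H_2: rank ker ∂_2 − rank ∂_3 = (18 − 18) − 0 = 0, and there is no ∂_3, so H_2 ≅ 0.

As a check, the Euler characteristic is 9 − 27 + 18 = 0, which agrees with 1 − 1 + 0 = 0.
(K is a triangulation of the Klein bottle.)

H_0 = Z,  H_1 = Z ⊕ Z/2,  H_2 = 0.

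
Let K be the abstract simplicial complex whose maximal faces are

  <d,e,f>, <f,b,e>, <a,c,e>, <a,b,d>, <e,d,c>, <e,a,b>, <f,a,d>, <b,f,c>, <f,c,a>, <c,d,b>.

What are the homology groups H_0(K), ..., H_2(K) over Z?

Order the vertices as a < b < c < d < e < f. Listing each simplex with vertices in this order, K has dimension 2 with simplices:

  0-simplices (6): a, b, c, d, e, f
  1-simplices (15): ab, ac, ad, ae, af, bc, bd, be, bf, cd, ce, cf, de, df, ef
  2-simplices (10): abd, abe, ace, acf, adf, bcd, bcf, bef, cde, def

so the chain groups are C_0 ≅ Z^6, C_1 ≅ Z^15, C_2 ≅ Z^10.

Boundary ∂_1: C_1 → C_0 sends each edge [p,q] (with p < q) to q − p.
The 6×15 boundary matrix has rank 5 and Smith normal form diag(1,1,1,1,1).

∂_2: C_2 → C_1 maps a triangle to the signed sum of its edges. For instance
  ∂abe = be − ae + ab,
  ∂acf = cf − af + ac.
This gives a 15×10 integer matrix of rank 10; reducing to Smith normal form yields diagonal entries (1,1,1,1,1,1,1,1,1,2).

Reading off H_k = ker ∂_k / im ∂_{k+1}:

  H_0: rank C_0 − rank ∂_1 = 6 − 5 = 1, and the invariant factors of ∂_1 are all 1, so H_0 = Z.
  H_1: rank ker ∂_1 − rank ∂_2 = (15 − 5) − 10 = 0, and ∂_2 has invariant factor 2 > 1, so H_1 = Z_2.
  H_2: rank ker ∂_2 − rank ∂_3 = (10 − 10) − 0 = 0, and there is no ∂_3, so H_2 = 0.

(K is a triangulation of the real projective plane RP^2.)

H_0 ≅ Z,  H_1 ≅ Z_2,  H_2 = 0.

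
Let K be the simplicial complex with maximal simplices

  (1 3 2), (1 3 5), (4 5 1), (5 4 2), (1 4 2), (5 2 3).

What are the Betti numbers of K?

We work with the vertex ordering 1 < 2 < 3 < 4 < 5. The simplices of K, each written with vertices in increasing order, are:

  0-simplices (5): [1], [2], [3], [4], [5]
  1-simplices (9): [1,2], [1,3], [1,4], [1,5], [2,3], [2,4], [2,5], [3,5], [4,5]
  2-simplices (6): [1,2,3], [1,2,4], [1,3,5], [1,4,5], [2,3,5], [2,4,5]

so the chain groups are C_0 ≅ Z^5, C_1 ≅ Z^9, C_2 ≅ Z^6.

The boundary map ∂_1: C_1 → C_0 is given by ∂[p,q] = [q] − [p]. For instance
  ∂[4,5] = [5] − [4].
The 5×9 boundary matrix has rank 4 and Smith normal form diag(1,1,1,1).

The boundary map ∂_2: C_2 → C_1 acts by ∂[p,q,r] = [q,r] − [p,r] + [p,q]. For instance
  ∂[1,3,5] = [3,5] − [1,5] + [1,3],
  ∂[2,4,5] = [4,5] − [2,5] + [2,4].
This gives a 9×6 integer matrix of rank 5; reducing to Smith normal form yields diagonal entries (1,1,1,1,1).

Now H_k = ker ∂_k / im ∂_{k+1}, so:

  H_0: rank C_0 − rank ∂_1 = 5 − 4 = 1, and the invariant factors of ∂_1 are all 1, so H_0 ≅ Z.
  H_1: rank ker ∂_1 − rank ∂_2 = (9 − 4) − 5 = 0, and the invariant factors of ∂_2 are all 1, so H_1 ≅ 0.
  H_2: rank ker ∂_2 − rank ∂_3 = (6 − 5) − 0 = 1, and there is no ∂_3, so H_2 ≅ Z.

Hence the Betti numbers are b_0 = 1, b_1 = 0, b_2 = 1.

b_0 = 1, b_1 = 0, b_2 = 1.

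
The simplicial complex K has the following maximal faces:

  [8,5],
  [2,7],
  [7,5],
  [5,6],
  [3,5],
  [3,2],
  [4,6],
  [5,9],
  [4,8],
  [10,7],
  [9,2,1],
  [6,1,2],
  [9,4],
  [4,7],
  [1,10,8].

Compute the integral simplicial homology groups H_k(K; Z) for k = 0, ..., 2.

We work with the vertex ordering 1 < 2 < 3 < 4 < 5 < 6 < 7 < 8 < 9 < 10. The simplices of K, each written with vertices in increasing order, are:

  0-simplices (10): [1], [2], [3], [4], [5], [6], [7], [8], [9], [10]
  1-simplices (20): [1,2], [1,6], [1,8], [1,9], [1,10], [2,3], [2,6], [2,7], [2,9], [3,5], [4,6], [4,7], [4,8], [4,9], [5,6], [5,7], [5,8], [5,9], [7,10], [8,10]
  2-simplices (3): [1,2,6], [1,2,9], [1,8,10]

so the chain groups are C_0 ≅ Z^10, C_1 ≅ Z^20, C_2 ≅ Z^3.

Boundary ∂_1: C_1 → C_0 is given by ∂[p,q] = [q] − [p].
As a 10×20 matrix over Z this has rank 9, with invariant factors (1,1,1,1,1,1,1,1,1).

Boundary ∂_2: C_2 → C_1 maps a triangle to the signed sum of its edges. For instance
  ∂[1,2,6] = [2,6] − [1,6] + [1,2],
  ∂[1,8,10] = [8,10] − [1,10] + [1,8].
This gives a 20×3 integer matrix of rank 3; reducing to Smith normal form yields diagonal entries (1,1,1).

From H_k ≅ ker(∂_k) / im(∂_{k+1}) we obtain:

  H_0: rank C_0 − rank ∂_1 = 10 − 9 = 1, and the invariant factors of ∂_1 are all 1, so H_0 ≅ Z.
  H_1: rank ker ∂_1 − rank ∂_2 = (20 − 9) − 3 = 8, and the invariant factors of ∂_2 are all 1, so H_1 ≅ Z^8.
  H_2: rank ker ∂_2 − rank ∂_3 = (3 − 3) − 0 = 0, and there is no ∂_3, so H_2 ≅ 0.

H_0 = Z,  H_1 = Z^8,  H_2 = 0.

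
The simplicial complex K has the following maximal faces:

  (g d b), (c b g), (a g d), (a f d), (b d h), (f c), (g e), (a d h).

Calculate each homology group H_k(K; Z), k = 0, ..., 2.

H_0 = Z,  H_1 = Z,  H_2 = 0.

We work with the vertex ordering a < b < c < d < e < f < g < h. The simplices of K, each written with vertices in increasing order, are:

  0-simplices (8): a, b, c, d, e, f, g, h
  1-simplices (14): ad, af, ag, ah, bc, bd, bg, bh, cf, cg, df, dg, dh, eg
  2-simplices (6): adf, adg, adh, bcg, bdg, bdh

so the chain groups are C_0 ≅ Z^8, C_1 ≅ Z^14, C_2 ≅ Z^6.

Boundary ∂_1: C_1 → C_0 maps an edge to its endpoints' difference, ∂[p,q] = q − p.
The resulting 8×14 matrix has rank 7, and its Smith normal form has invariant factors (1,1,1,1,1,1,1).

∂_2: C_2 → C_1 maps a triangle to the signed sum of its edges. For instance
  ∂bdg = dg − bg + bd,
  ∂bcg = cg − bg + bc.
This gives a 14×6 integer matrix of rank 6; reducing to Smith normal form yields diagonal entries (1,1,1,1,1,1).

Computing H_k = (kernel of ∂_k) / (image of ∂_{k+1}):

  H_0: rank C_0 − rank ∂_1 = 8 − 7 = 1, and the invariant factors of ∂_1 are all 1, so H_0 = Z.
  H_1: rank ker ∂_1 − rank ∂_2 = (14 − 7) − 6 = 1, and the invariant factors of ∂_2 are all 1, so H_1 = Z.
  H_2: rank ker ∂_2 − rank ∂_3 = (6 − 6) − 0 = 0, and there is no ∂_3, so H_2 = 0.

As a check, the Euler characteristic is 8 − 14 + 6 = 0, which agrees with 1 − 1 + 0 = 0.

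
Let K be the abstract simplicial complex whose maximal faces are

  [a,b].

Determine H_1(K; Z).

H_1 = 0.

We work with the vertex ordering a < b. The simplices of K, each written with vertices in increasing order, are:

  0-simplices (2): a, b
  1-simplices (1): ab

giving chain groups C_0 ≅ Z^2, C_1 ≅ Z^1.

The boundary map ∂_1: C_1 → C_0 sends each edge [p,q] (with p < q) to q − p.
The resulting 2×1 matrix has rank 1, and its Smith normal form has invariant factors (1).

Reading off H_k = ker ∂_k / im ∂_{k+1}:

  H_1: rank ker ∂_1 − rank ∂_2 = (1 − 1) − 0 = 0, and there is no ∂_2, so H_1 ≅ 0.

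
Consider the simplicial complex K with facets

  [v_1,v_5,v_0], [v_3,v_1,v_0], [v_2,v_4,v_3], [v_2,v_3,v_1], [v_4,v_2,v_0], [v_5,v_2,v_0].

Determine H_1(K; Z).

H_1 ≅ Z.

We work with the vertex ordering v_0 < v_1 < v_2 < v_3 < v_4 < v_5. The simplices of K, each written with vertices in increasing order, are:

  0-simplices (6): [v_0], [v_1], [v_2], [v_3], [v_4], [v_5]
  1-simplices (12): [v_0,v_1], [v_0,v_2], [v_0,v_3], [v_0,v_4], [v_0,v_5], [v_1,v_2], [v_1,v_3], [v_1,v_5], [v_2,v_3], [v_2,v_4], [v_2,v_5], [v_3,v_4]
  2-simplices (6): [v_0,v_1,v_3], [v_0,v_1,v_5], [v_0,v_2,v_4], [v_0,v_2,v_5], [v_1,v_2,v_3], [v_2,v_3,v_4]

giving chain groups C_0 ≅ Z^6, C_1 ≅ Z^12, C_2 ≅ Z^6.

∂_1: C_1 → C_0 sends each edge [p,q] (with p < q) to q − p. For instance
  ∂[v_1,v_5] = [v_5] − [v_1].
The 6×12 boundary matrix has rank 5 and Smith normal form diag(1,1,1,1,1).

∂_2: C_2 → C_1 maps a triangle to the signed sum of its edges. For instance
  ∂[v_1,v_2,v_3] = [v_2,v_3] − [v_1,v_3] + [v_1,v_2],
  ∂[v_0,v_2,v_4] = [v_2,v_4] − [v_0,v_4] + [v_0,v_2].
As a 12×6 matrix over Z this has rank 6, with invariant factors (1,1,1,1,1,1).

Reading off H_k = ker ∂_k / im ∂_{k+1}:

  H_1: rank ker ∂_1 − rank ∂_2 = (12 − 5) − 6 = 1, and the invariant factors of ∂_2 are all 1, so H_1 ≅ Z.

(K is a triangulation of the cylinder S^1 x I.)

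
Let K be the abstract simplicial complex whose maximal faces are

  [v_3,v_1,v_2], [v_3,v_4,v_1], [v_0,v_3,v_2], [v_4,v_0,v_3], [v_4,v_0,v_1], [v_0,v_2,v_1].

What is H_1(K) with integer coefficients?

H_1 ≅ 0.

Take the total order v_0 < v_1 < v_2 < v_3 < v_4 on the vertex set. Then K (dimension 2) consists of the simplices:

  0-simplices (5): [v_0], [v_1], [v_2], [v_3], [v_4]
  1-simplices (9): [v_0,v_1], [v_0,v_2], [v_0,v_3], [v_0,v_4], [v_1,v_2], [v_1,v_3], [v_1,v_4], [v_2,v_3], [v_3,v_4]
  2-simplices (6): [v_0,v_1,v_2], [v_0,v_1,v_4], [v_0,v_2,v_3], [v_0,v_3,v_4], [v_1,v_2,v_3], [v_1,v_3,v_4]

giving chain groups C_0 ≅ Z^5, C_1 ≅ Z^9, C_2 ≅ Z^6.

The boundary map ∂_1: C_1 → C_0 maps an edge to its endpoints' difference, ∂[p,q] = q − p. For instance
  ∂[v_1,v_2] = [v_2] − [v_1].
As a 5×9 matrix over Z this has rank 4, with invariant factors (1,1,1,1).

Boundary ∂_2: C_2 → C_1 acts by ∂[p,q,r] = [q,r] − [p,r] + [p,q]. For instance
  ∂[v_1,v_2,v_3] = [v_2,v_3] − [v_1,v_3] + [v_1,v_2],
  ∂[v_0,v_2,v_3] = [v_2,v_3] − [v_0,v_3] + [v_0,v_2].
The resulting 9×6 matrix has rank 5, and its Smith normal form has invariant factors (1,1,1,1,1).

Reading off H_k = ker ∂_k / im ∂_{k+1}:

  H_1: rank ker ∂_1 − rank ∂_2 = (9 − 4) − 5 = 0, and the invariant factors of ∂_2 are all 1, so H_1 = 0.

(K is a triangulation of the 2-sphere S^2.)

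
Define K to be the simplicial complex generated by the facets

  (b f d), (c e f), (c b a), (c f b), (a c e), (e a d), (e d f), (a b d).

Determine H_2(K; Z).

H_2 = Z.

We work with the vertex ordering a < b < c < d < e < f. The simplices of K, each written with vertices in increasing order, are:

  0-simplices (6): a, b, c, d, e, f
  1-simplices (12): ab, ac, ad, ae, bc, bd, bf, ce, cf, de, df, ef
  2-simplices (8): abc, abd, ace, ade, bcf, bdf, cef, def

giving chain groups C_0 ≅ Z^6, C_1 ≅ Z^12, C_2 ≅ Z^8.

Boundary ∂_1: C_1 → C_0 maps an edge to its endpoints' difference, ∂[p,q] = q − p. For instance
  ∂ef = f − e.
As a 6×12 matrix over Z this has rank 5, with invariant factors (1,1,1,1,1).

The boundary map ∂_2: C_2 → C_1 maps a triangle to the signed sum of its edges. For instance
  ∂abd = bd − ad + ab,
  ∂abc = bc − ac + ab.
This gives a 12×8 integer matrix of rank 7; reducing to Smith normal form yields diagonal entries (1,1,1,1,1,1,1).

Reading off H_k = ker ∂_k / im ∂_{k+1}:

  H_2: rank ker ∂_2 − rank ∂_3 = (8 − 7) − 0 = 1, and there is no ∂_3, so H_2 ≅ Z.

(K is a triangulation of the 2-sphere S^2.)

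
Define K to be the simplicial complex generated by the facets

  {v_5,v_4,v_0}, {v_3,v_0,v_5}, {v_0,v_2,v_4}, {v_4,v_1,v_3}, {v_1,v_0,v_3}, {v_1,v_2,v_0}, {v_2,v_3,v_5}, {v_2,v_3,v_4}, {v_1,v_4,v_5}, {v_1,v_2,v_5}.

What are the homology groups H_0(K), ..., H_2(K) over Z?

H_0 ≅ Z,  H_1 ≅ Z_2,  H_2 = 0.

Order the vertices as v_0 < v_1 < v_2 < v_3 < v_4 < v_5. Listing each simplex with vertices in this order, K has dimension 2 with simplices:

  0-simplices (6): [v_0], [v_1], [v_2], [v_3], [v_4], [v_5]
  1-simplices (15): (15 of them)
  2-simplices (10): [v_0,v_1,v_2], [v_0,v_1,v_3], [v_0,v_2,v_4], [v_0,v_3,v_5], [v_0,v_4,v_5], [v_1,v_2,v_5], [v_1,v_3,v_4], [v_1,v_4,v_5], [v_2,v_3,v_4], [v_2,v_3,v_5]

giving chain groups C_0 ≅ Z^6, C_1 ≅ Z^15, C_2 ≅ Z^10.

∂_1: C_1 → C_0 maps an edge to its endpoints' difference, ∂[p,q] = q − p. For instance
  ∂[v_2,v_3] = [v_3] − [v_2].
The 6×15 boundary matrix has rank 5 and Smith normal form diag(1,1,1,1,1).

∂_2: C_2 → C_1 acts by ∂[p,q,r] = [q,r] − [p,r] + [p,q]. For instance
  ∂[v_0,v_3,v_5] = [v_3,v_5] − [v_0,v_5] + [v_0,v_3],
  ∂[v_2,v_3,v_5] = [v_3,v_5] − [v_2,v_5] + [v_2,v_3].
As a 15×10 matrix over Z this has rank 10, with invariant factors (1,1,1,1,1,1,1,1,1,2).

Reading off H_k = ker ∂_k / im ∂_{k+1}:

  H_0: rank C_0 − rank ∂_1 = 6 − 5 = 1, and the invariant factors of ∂_1 are all 1, so H_0 ≅ Z.
  H_1: rank ker ∂_1 − rank ∂_2 = (15 − 5) − 10 = 0, and ∂_2 has invariant factor 2 > 1, so H_1 ≅ Z_2.
  H_2: rank ker ∂_2 − rank ∂_3 = (10 − 10) − 0 = 0, and there is no ∂_3, so H_2 ≅ 0.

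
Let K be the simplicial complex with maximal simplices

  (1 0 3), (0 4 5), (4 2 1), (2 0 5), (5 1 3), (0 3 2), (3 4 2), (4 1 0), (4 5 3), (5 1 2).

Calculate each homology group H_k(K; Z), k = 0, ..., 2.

H_0 ≅ Z,  H_1 ≅ Z/2,  H_2 = 0.

Take the total order 0 < 1 < 2 < 3 < 4 < 5 on the vertex set. Then K (dimension 2) consists of the simplices:

  0-simplices (6): [0], [1], [2], [3], [4], [5]
  1-simplices (15): [0,1], [0,2], [0,3], [0,4], [0,5], [1,2], [1,3], [1,4], [1,5], [2,3], [2,4], [2,5], [3,4], [3,5], [4,5]
  2-simplices (10): [0,1,3], [0,1,4], [0,2,3], [0,2,5], [0,4,5], [1,2,4], [1,2,5], [1,3,5], [2,3,4], [3,4,5]

so the chain groups are C_0 ≅ Z^6, C_1 ≅ Z^15, C_2 ≅ Z^10.

Boundary ∂_1: C_1 → C_0 is given by ∂[p,q] = [q] − [p]. For instance
  ∂[3,4] = [4] − [3].
This gives a 6×15 integer matrix of rank 5; reducing to Smith normal form yields diagonal entries (1,1,1,1,1).

The boundary map ∂_2: C_2 → C_1 acts by ∂[p,q,r] = [q,r] − [p,r] + [p,q]. For instance
  ∂[0,2,3] = [2,3] − [0,3] + [0,2],
  ∂[3,4,5] = [4,5] − [3,5] + [3,4].
As a 15×10 matrix over Z this has rank 10, with invariant factors (1,1,1,1,1,1,1,1,1,2).

From H_k ≅ ker(∂_k) / im(∂_{k+1}) we obtain:

  H_0: rank C_0 − rank ∂_1 = 6 − 5 = 1, and the invariant factors of ∂_1 are all 1, so H_0 ≅ Z.
  H_1: rank ker ∂_1 − rank ∂_2 = (15 − 5) − 10 = 0, and ∂_2 has invariant factor 2 > 1, so H_1 ≅ Z/2.
  H_2: rank ker ∂_2 − rank ∂_3 = (10 − 10) − 0 = 0, and there is no ∂_3, so H_2 ≅ 0.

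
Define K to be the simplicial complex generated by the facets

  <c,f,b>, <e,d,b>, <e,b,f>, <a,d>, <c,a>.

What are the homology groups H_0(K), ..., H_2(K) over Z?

We work with the vertex ordering a < b < c < d < e < f. The simplices of K, each written with vertices in increasing order, are:

  0-simplices (6): a, b, c, d, e, f
  1-simplices (9): ac, ad, bc, bd, be, bf, cf, de, ef
  2-simplices (3): bcf, bde, bef

Hence C_0 ≅ Z^6, C_1 ≅ Z^9, C_2 ≅ Z^3.

The boundary map ∂_1: C_1 → C_0 maps an edge to its endpoints' difference, ∂[p,q] = q − p. For instance
  ∂ad = d − a.
As a 6×9 matrix over Z this has rank 5, with invariant factors (1,1,1,1,1).

The boundary map ∂_2: C_2 → C_1 sends each 2-simplex [p,q,r] to [q,r] − [p,r] + [p,q]. For instance
  ∂bde = de − be + bd,
  ∂bef = ef − bf + be.
As a 9×3 matrix over Z this has rank 3, with invariant factors (1,1,1).

Reading off H_k = ker ∂_k / im ∂_{k+1}:

  H_0: rank C_0 − rank ∂_1 = 6 − 5 = 1, and the invariant factors of ∂_1 are all 1, so H_0 ≅ Z.
  H_1: rank ker ∂_1 − rank ∂_2 = (9 − 5) − 3 = 1, and the invariant factors of ∂_2 are all 1, so H_1 ≅ Z.
  H_2: rank ker ∂_2 − rank ∂_3 = (3 − 3) − 0 = 0, and there is no ∂_3, so H_2 ≅ 0.

H_0 ≅ Z,  H_1 ≅ Z,  H_2 = 0.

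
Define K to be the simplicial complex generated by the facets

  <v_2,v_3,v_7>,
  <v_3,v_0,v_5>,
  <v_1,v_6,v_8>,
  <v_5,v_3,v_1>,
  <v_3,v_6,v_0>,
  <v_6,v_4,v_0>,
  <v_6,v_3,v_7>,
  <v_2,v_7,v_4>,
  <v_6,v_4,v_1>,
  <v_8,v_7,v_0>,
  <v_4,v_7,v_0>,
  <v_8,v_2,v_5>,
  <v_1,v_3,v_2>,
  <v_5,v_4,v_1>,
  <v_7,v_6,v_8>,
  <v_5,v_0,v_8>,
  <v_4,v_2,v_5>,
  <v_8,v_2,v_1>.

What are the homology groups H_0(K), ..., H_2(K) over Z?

Take the total order v_0 < v_1 < v_2 < v_3 < v_4 < v_5 < v_6 < v_7 < v_8 on the vertex set. Then K (dimension 2) consists of the simplices:

  0-simplices (9): [v_0], [v_1], [v_2], [v_3], [v_4], [v_5], [v_6], [v_7], [v_8]
  1-simplices (27): (27 of them)
  2-simplices (18): (18 of them)

so the chain groups are C_0 ≅ Z^9, C_1 ≅ Z^27, C_2 ≅ Z^18.

The boundary map ∂_1: C_1 → C_0 sends each edge [p,q] (with p < q) to q − p. For instance
  ∂[v_3,v_7] = [v_7] − [v_3].
The 9×27 boundary matrix has rank 8 and Smith normal form diag(1,1,1,1,1,1,1,1).

∂_2: C_2 → C_1 acts by ∂[p,q,r] = [q,r] − [p,r] + [p,q]. For instance
  ∂[v_6,v_7,v_8] = [v_7,v_8] − [v_6,v_8] + [v_6,v_7],
  ∂[v_1,v_2,v_8] = [v_2,v_8] − [v_1,v_8] + [v_1,v_2].
This gives a 27×18 integer matrix of rank 18; reducing to Smith normal form yields diagonal entries (1,1,1,1,1,1,1,1,1,1,1,1,1,1,1,1,1,2).

From H_k ≅ ker(∂_k) / im(∂_{k+1}) we obtain:

  H_0: rank C_0 − rank ∂_1 = 9 − 8 = 1, and the invariant factors of ∂_1 are all 1, so H_0 ≅ Z.
  H_1: rank ker ∂_1 − rank ∂_2 = (27 − 8) − 18 = 1, and ∂_2 has invariant factor 2 > 1, so H_1 ≅ Z ⊕ Z/2Z.
  H_2: rank ker ∂_2 − rank ∂_3 = (18 − 18) − 0 = 0, and there is no ∂_3, so H_2 ≅ 0.

H_0 = Z,  H_1 = Z ⊕ Z/2Z,  H_2 = 0.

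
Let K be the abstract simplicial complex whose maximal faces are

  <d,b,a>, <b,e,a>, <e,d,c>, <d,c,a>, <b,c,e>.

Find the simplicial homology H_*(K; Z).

H_0 ≅ Z,  H_1 ≅ Z,  H_2 = 0.

Order the vertices as a < b < c < d < e. Listing each simplex with vertices in this order, K has dimension 2 with simplices:

  0-simplices (5): a, b, c, d, e
  1-simplices (10): ab, ac, ad, ae, bc, bd, be, cd, ce, de
  2-simplices (5): abd, abe, acd, bce, cde

giving chain groups C_0 ≅ Z^5, C_1 ≅ Z^10, C_2 ≅ Z^5.

Boundary ∂_1: C_1 → C_0 maps an edge to its endpoints' difference, ∂[p,q] = q − p. For instance
  ∂de = e − d.
This gives a 5×10 integer matrix of rank 4; reducing to Smith normal form yields diagonal entries (1,1,1,1).

Boundary ∂_2: C_2 → C_1 sends each 2-simplex [p,q,r] to [q,r] − [p,r] + [p,q]. For instance
  ∂bce = ce − be + bc,
  ∂abe = be − ae + ab.
This gives a 10×5 integer matrix of rank 5; reducing to Smith normal form yields diagonal entries (1,1,1,1,1).

Now H_k = ker ∂_k / im ∂_{k+1}, so:

  H_0: rank C_0 − rank ∂_1 = 5 − 4 = 1, and the invariant factors of ∂_1 are all 1, so H_0 = Z.
  H_1: rank ker ∂_1 − rank ∂_2 = (10 − 4) − 5 = 1, and the invariant factors of ∂_2 are all 1, so H_1 = Z.
  H_2: rank ker ∂_2 − rank ∂_3 = (5 − 5) − 0 = 0, and there is no ∂_3, so H_2 = 0.

(K is a triangulation of the Möbius band.)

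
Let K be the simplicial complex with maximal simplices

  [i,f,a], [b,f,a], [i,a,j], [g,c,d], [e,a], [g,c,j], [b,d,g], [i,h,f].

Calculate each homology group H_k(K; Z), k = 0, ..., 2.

Order the vertices as a < b < c < d < e < f < g < h < i < j. Listing each simplex with vertices in this order, K has dimension 2 with simplices:

  0-simplices (10): a, b, c, d, e, f, g, h, i, j
  1-simplices (17): ab, ae, af, ai, aj, bd, bf, bg, cd, cg, cj, dg, fh, fi, gj, hi, ij
  2-simplices (7): abf, afi, aij, bdg, cdg, cgj, fhi

Hence C_0 ≅ Z^10, C_1 ≅ Z^17, C_2 ≅ Z^7.

The boundary map ∂_1: C_1 → C_0 is given by ∂[p,q] = [q] − [p].
As a 10×17 matrix over Z this has rank 9, with invariant factors (1,1,1,1,1,1,1,1,1).

Boundary ∂_2: C_2 → C_1 sends each 2-simplex [p,q,r] to [q,r] − [p,r] + [p,q]. For instance
  ∂abf = bf − af + ab,
  ∂aij = ij − aj + ai.
The resulting 17×7 matrix has rank 7, and its Smith normal form has invariant factors (1,1,1,1,1,1,1).

Reading off H_k = ker ∂_k / im ∂_{k+1}:

  H_0: rank C_0 − rank ∂_1 = 10 − 9 = 1, and the invariant factors of ∂_1 are all 1, so H_0 ≅ Z.
  H_1: rank ker ∂_1 − rank ∂_2 = (17 − 9) − 7 = 1, and the invariant factors of ∂_2 are all 1, so H_1 ≅ Z.
  H_2: rank ker ∂_2 − rank ∂_3 = (7 − 7) − 0 = 0, and there is no ∂_3, so H_2 ≅ 0.

As a check, the Euler characteristic is 10 − 17 + 7 = 0, which agrees with 1 − 1 + 0 = 0.

H_0 ≅ Z,  H_1 ≅ Z,  H_2 = 0.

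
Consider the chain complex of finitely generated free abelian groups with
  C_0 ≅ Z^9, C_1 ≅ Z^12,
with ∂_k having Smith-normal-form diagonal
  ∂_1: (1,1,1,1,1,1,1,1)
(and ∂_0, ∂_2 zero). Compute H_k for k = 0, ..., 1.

H_0: b_0 = 9 − 0 − 8 = 1; torsion from ∂_1 factors > 1: none. So H_0 = Z.
H_1: b_1 = 12 − 8 − 0 = 4; torsion from ∂_2 factors > 1: none. So H_1 = Z^4.

H_0 = Z,  H_1 = Z^4.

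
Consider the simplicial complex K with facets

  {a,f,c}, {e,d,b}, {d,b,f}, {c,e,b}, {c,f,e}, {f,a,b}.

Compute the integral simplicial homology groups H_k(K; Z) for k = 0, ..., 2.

Fix the vertex order a < b < c < d < e < f and write every simplex with vertices in increasing order. Then dim K = 2 and the simplices of K are:

  0-simplices (6): a, b, c, d, e, f
  1-simplices (12): ab, ac, af, bc, bd, be, bf, ce, cf, de, df, ef
  2-simplices (6): abf, acf, bce, bde, bdf, cef

so the chain groups are C_0 ≅ Z^6, C_1 ≅ Z^12, C_2 ≅ Z^6.

∂_1: C_1 → C_0 is given by ∂[p,q] = [q] − [p].
The 6×12 boundary matrix has rank 5 and Smith normal form diag(1,1,1,1,1).

∂_2: C_2 → C_1 maps a triangle to the signed sum of its edges. For instance
  ∂bce = ce − be + bc,
  ∂bde = de − be + bd.
This gives a 12×6 integer matrix of rank 6; reducing to Smith normal form yields diagonal entries (1,1,1,1,1,1).

Now H_k = ker ∂_k / im ∂_{k+1}, so:

  H_0: rank C_0 − rank ∂_1 = 6 − 5 = 1, and the invariant factors of ∂_1 are all 1, so H_0 ≅ Z.
  H_1: rank ker ∂_1 − rank ∂_2 = (12 − 5) − 6 = 1, and the invariant factors of ∂_2 are all 1, so H_1 ≅ Z.
  H_2: rank ker ∂_2 − rank ∂_3 = (6 − 6) − 0 = 0, and there is no ∂_3, so H_2 ≅ 0.

As a check, the Euler characteristic is 6 − 12 + 6 = 0, which agrees with 1 − 1 + 0 = 0.
(K is a triangulation of the cylinder S^1 x I.)

H_0 ≅ Z,  H_1 ≅ Z,  H_2 = 0.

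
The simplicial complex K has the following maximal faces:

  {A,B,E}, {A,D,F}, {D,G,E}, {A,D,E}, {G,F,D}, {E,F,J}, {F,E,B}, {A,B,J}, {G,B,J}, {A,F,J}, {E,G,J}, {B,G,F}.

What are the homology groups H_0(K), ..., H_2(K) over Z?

H_0 = Z,  H_1 = Z/2,  H_2 = 0.

Fix the vertex order A < B < D < E < F < G < J and write every simplex with vertices in increasing order. Then dim K = 2 and the simplices of K are:

  0-simplices (7): A, B, D, E, F, G, J
  1-simplices (18): AB, AD, AE, AF, AJ, BE, BF, BG, BJ, DE, DF, DG, EF, EG, EJ, FG, FJ, GJ
  2-simplices (12): ABE, ABJ, ADE, ADF, AFJ, BEF, BFG, BGJ, DEG, DFG, EFJ, EGJ

Hence C_0 ≅ Z^7, C_1 ≅ Z^18, C_2 ≅ Z^12.

∂_1: C_1 → C_0 sends each edge [p,q] (with p < q) to q − p. For instance
  ∂BF = F − B.
The resulting 7×18 matrix has rank 6, and its Smith normal form has invariant factors (1,1,1,1,1,1).

The boundary map ∂_2: C_2 → C_1 sends each 2-simplex [p,q,r] to [q,r] − [p,r] + [p,q]. For instance
  ∂DFG = FG − DG + DF,
  ∂EFJ = FJ − EJ + EF.
The 18×12 boundary matrix has rank 12 and Smith normal form diag(1,1,1,1,1,1,1,1,1,1,1,2).

From H_k ≅ ker(∂_k) / im(∂_{k+1}) we obtain:

  H_0: rank C_0 − rank ∂_1 = 7 − 6 = 1, and the invariant factors of ∂_1 are all 1, so H_0 = Z.
  H_1: rank ker ∂_1 − rank ∂_2 = (18 − 6) − 12 = 0, and ∂_2 has invariant factor 2 > 1, so H_1 = Z/2.
  H_2: rank ker ∂_2 − rank ∂_3 = (12 − 12) − 0 = 0, and there is no ∂_3, so H_2 = 0.

As a check, the Euler characteristic is 7 − 18 + 12 = 1, which agrees with 1 − 0 + 0 = 1.
(K is a triangulation of the real projective plane RP^2.)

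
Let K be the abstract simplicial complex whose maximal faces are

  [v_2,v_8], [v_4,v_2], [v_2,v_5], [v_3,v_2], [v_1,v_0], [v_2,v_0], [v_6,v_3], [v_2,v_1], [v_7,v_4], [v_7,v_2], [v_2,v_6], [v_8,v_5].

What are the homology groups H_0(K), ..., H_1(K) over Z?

H_0 ≅ Z,  H_1 ≅ Z^4.

K has 9 vertices, 12 edges.
rank ∂_0 = 0, rank ∂_1 = 8 ⇒ b_0 = 9 − 0 − 8 = 1; all invariant factors of ∂_1 are 1 so no torsion. So H_0 = Z.
rank ∂_1 = 8, rank ∂_2 = 0 ⇒ b_1 = 12 − 8 − 0 = 4. So H_1 = Z^4.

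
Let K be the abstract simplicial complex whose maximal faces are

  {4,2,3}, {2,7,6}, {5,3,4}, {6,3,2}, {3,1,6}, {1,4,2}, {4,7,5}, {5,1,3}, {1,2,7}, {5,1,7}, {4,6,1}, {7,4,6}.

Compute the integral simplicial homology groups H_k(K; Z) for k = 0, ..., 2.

We work with the vertex ordering 1 < 2 < 3 < 4 < 5 < 6 < 7. The simplices of K, each written with vertices in increasing order, are:

  0-simplices (7): [1], [2], [3], [4], [5], [6], [7]
  1-simplices (18): [1,2], [1,3], [1,4], [1,5], [1,6], [1,7], [2,3], [2,4], [2,6], [2,7], [3,4], [3,5], [3,6], [4,5], [4,6], [4,7], [5,7], [6,7]
  2-simplices (12): [1,2,4], [1,2,7], [1,3,5], [1,3,6], [1,4,6], [1,5,7], [2,3,4], [2,3,6], [2,6,7], [3,4,5], [4,5,7], [4,6,7]

so the chain groups are C_0 ≅ Z^7, C_1 ≅ Z^18, C_2 ≅ Z^12.

The boundary map ∂_1: C_1 → C_0 sends each edge [p,q] (with p < q) to q − p. For instance
  ∂[1,7] = [7] − [1].
The resulting 7×18 matrix has rank 6, and its Smith normal form has invariant factors (1,1,1,1,1,1).

Boundary ∂_2: C_2 → C_1 maps a triangle to the signed sum of its edges. For instance
  ∂[1,3,6] = [3,6] − [1,6] + [1,3],
  ∂[2,3,4] = [3,4] − [2,4] + [2,3].
This gives a 18×12 integer matrix of rank 12; reducing to Smith normal form yields diagonal entries (1,1,1,1,1,1,1,1,1,1,1,2).

Reading off H_k = ker ∂_k / im ∂_{k+1}:

  H_0: rank C_0 − rank ∂_1 = 7 − 6 = 1, and the invariant factors of ∂_1 are all 1, so H_0 ≅ Z.
  H_1: rank ker ∂_1 − rank ∂_2 = (18 − 6) − 12 = 0, and ∂_2 has invariant factor 2 > 1, so H_1 ≅ Z/2.
  H_2: rank ker ∂_2 − rank ∂_3 = (12 − 12) − 0 = 0, and there is no ∂_3, so H_2 ≅ 0.

As a check, the Euler characteristic is 7 − 18 + 12 = 1, which agrees with 1 − 0 + 0 = 1.
(K is a triangulation of the real projective plane RP^2.)

H_0 = Z,  H_1 = Z/2,  H_2 = 0.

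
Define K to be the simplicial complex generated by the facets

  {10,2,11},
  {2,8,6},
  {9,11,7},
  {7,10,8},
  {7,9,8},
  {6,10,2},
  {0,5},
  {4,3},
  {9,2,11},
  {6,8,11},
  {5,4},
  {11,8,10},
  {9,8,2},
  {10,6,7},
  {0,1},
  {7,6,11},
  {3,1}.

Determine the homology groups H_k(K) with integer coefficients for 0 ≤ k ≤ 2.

Fix the vertex order 0 < 1 < 2 < 3 < 4 < 5 < 6 < 7 < 8 < 9 < 10 < 11 and write every simplex with vertices in increasing order. Then dim K = 2 and the simplices of K are:

  0-simplices (12): [0], [1], [2], [3], [4], [5], [6], [7], [8], [9], [10], [11]
  1-simplices (23): (23 of them)
  2-simplices (12): [2,6,8], [2,6,10], [2,8,9], [2,9,11], [2,10,11], [6,7,10], [6,7,11], [6,8,11], [7,8,9], [7,8,10], [7,9,11], [8,10,11]

Hence C_0 ≅ Z^12, C_1 ≅ Z^23, C_2 ≅ Z^12.

∂_1: C_1 → C_0 sends each edge [p,q] (with p < q) to q − p. For instance
  ∂[10,11] = [11] − [10].
This gives a 12×23 integer matrix of rank 10; reducing to Smith normal form yields diagonal entries (1,1,1,1,1,1,1,1,1,1).

Boundary ∂_2: C_2 → C_1 acts by ∂[p,q,r] = [q,r] − [p,r] + [p,q]. For instance
  ∂[8,10,11] = [10,11] − [8,11] + [8,10],
  ∂[7,9,11] = [9,11] − [7,11] + [7,9].
The 23×12 boundary matrix has rank 12 and Smith normal form diag(1,1,1,1,1,1,1,1,1,1,1,2).

Reading off H_k = ker ∂_k / im ∂_{k+1}:

  H_0: rank C_0 − rank ∂_1 = 12 − 10 = 2, and the invariant factors of ∂_1 are all 1, so H_0 = Z^2.
  H_1: rank ker ∂_1 − rank ∂_2 = (23 − 10) − 12 = 1, and ∂_2 has invariant factor 2 > 1, so H_1 = Z ⊕ Z/2.
  H_2: rank ker ∂_2 − rank ∂_3 = (12 − 12) − 0 = 0, and there is no ∂_3, so H_2 = 0.

H_0 ≅ Z^2,  H_1 ≅ Z ⊕ Z/2,  H_2 = 0.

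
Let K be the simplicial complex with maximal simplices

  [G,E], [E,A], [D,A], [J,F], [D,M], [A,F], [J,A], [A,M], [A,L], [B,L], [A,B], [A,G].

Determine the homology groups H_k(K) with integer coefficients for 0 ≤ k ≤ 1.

We work with the vertex ordering A < B < D < E < F < G < J < L < M. The simplices of K, each written with vertices in increasing order, are:

  0-simplices (9): A, B, D, E, F, G, J, L, M
  1-simplices (12): AB, AD, AE, AF, AG, AJ, AL, AM, BL, DM, EG, FJ

so the chain groups are C_0 ≅ Z^9, C_1 ≅ Z^12.

The boundary map ∂_1: C_1 → C_0 sends each edge [p,q] (with p < q) to q − p. For instance
  ∂AE = E − A.
This gives a 9×12 integer matrix of rank 8; reducing to Smith normal form yields diagonal entries (1,1,1,1,1,1,1,1).

Now H_k = ker ∂_k / im ∂_{k+1}, so:

  H_0: rank C_0 − rank ∂_1 = 9 − 8 = 1, and the invariant factors of ∂_1 are all 1, so H_0 = Z.
  H_1: rank ker ∂_1 − rank ∂_2 = (12 − 8) − 0 = 4, and there is no ∂_2, so H_1 = Z^4.

As a check, the Euler characteristic is 9 − 12 = -3, which agrees with 1 − 4 = -3.

H_0 ≅ Z,  H_1 ≅ Z^4.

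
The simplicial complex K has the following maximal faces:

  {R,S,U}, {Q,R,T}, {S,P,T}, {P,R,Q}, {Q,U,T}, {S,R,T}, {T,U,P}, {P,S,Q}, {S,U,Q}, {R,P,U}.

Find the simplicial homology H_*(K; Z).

Take the total order P < Q < R < S < T < U on the vertex set. Then K (dimension 2) consists of the simplices:

  0-simplices (6): P, Q, R, S, T, U
  1-simplices (15): PQ, PR, PS, PT, PU, QR, QS, QT, QU, RS, RT, RU, ST, SU, TU
  2-simplices (10): PQR, PQS, PRU, PST, PTU, QRT, QSU, QTU, RST, RSU

giving chain groups C_0 ≅ Z^6, C_1 ≅ Z^15, C_2 ≅ Z^10.

∂_1: C_1 → C_0 sends each edge [p,q] (with p < q) to q − p.
The resulting 6×15 matrix has rank 5, and its Smith normal form has invariant factors (1,1,1,1,1).

The boundary map ∂_2: C_2 → C_1 maps a triangle to the signed sum of its edges. For instance
  ∂PRU = RU − PU + PR,
  ∂QRT = RT − QT + QR.
As a 15×10 matrix over Z this has rank 10, with invariant factors (1,1,1,1,1,1,1,1,1,2).

Now H_k = ker ∂_k / im ∂_{k+1}, so:

  H_0: rank C_0 − rank ∂_1 = 6 − 5 = 1, and the invariant factors of ∂_1 are all 1, so H_0 = Z.
  H_1: rank ker ∂_1 − rank ∂_2 = (15 − 5) − 10 = 0, and ∂_2 has invariant factor 2 > 1, so H_1 = Z/2.
  H_2: rank ker ∂_2 − rank ∂_3 = (10 − 10) − 0 = 0, and there is no ∂_3, so H_2 = 0.

As a check, the Euler characteristic is 6 − 15 + 10 = 1, which agrees with 1 − 0 + 0 = 1.

H_0 = Z,  H_1 = Z/2,  H_2 = 0.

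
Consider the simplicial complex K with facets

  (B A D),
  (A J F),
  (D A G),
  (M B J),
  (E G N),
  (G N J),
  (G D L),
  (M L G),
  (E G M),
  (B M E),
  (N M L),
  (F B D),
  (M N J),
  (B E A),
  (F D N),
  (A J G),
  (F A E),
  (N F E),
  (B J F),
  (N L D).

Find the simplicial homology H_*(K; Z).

H_0 ≅ Z,  H_1 ≅ Z ⊕ Z/2Z,  H_2 = 0.

K has 10 vertices, 30 edges, 20 triangles.
rank ∂_0 = 0, rank ∂_1 = 9 ⇒ b_0 = 10 − 0 − 9 = 1; all invariant factors of ∂_1 are 1 so no torsion. So H_0 ≅ Z.
rank ∂_1 = 9, rank ∂_2 = 20 ⇒ b_1 = 30 − 9 − 20 = 1; ∂_2 has invariant factor(s) [2] giving torsion. So H_1 ≅ Z ⊕ Z/2Z.
rank ∂_2 = 20, rank ∂_3 = 0 ⇒ b_2 = 20 − 20 − 0 = 0. So H_2 ≅ 0.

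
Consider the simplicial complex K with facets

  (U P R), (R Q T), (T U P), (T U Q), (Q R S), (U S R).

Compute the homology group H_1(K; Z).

Fix the vertex order P < Q < R < S < T < U and write every simplex with vertices in increasing order. Then dim K = 2 and the simplices of K are:

  0-simplices (6): P, Q, R, S, T, U
  1-simplices (12): PR, PT, PU, QR, QS, QT, QU, RS, RT, RU, SU, TU
  2-simplices (6): PRU, PTU, QRS, QRT, QTU, RSU

giving chain groups C_0 ≅ Z^6, C_1 ≅ Z^12, C_2 ≅ Z^6.

Boundary ∂_1: C_1 → C_0 maps an edge to its endpoints' difference, ∂[p,q] = q − p.
The 6×12 boundary matrix has rank 5 and Smith normal form diag(1,1,1,1,1).

The boundary map ∂_2: C_2 → C_1 maps a triangle to the signed sum of its edges. For instance
  ∂QRS = RS − QS + QR,
  ∂RSU = SU − RU + RS.
This gives a 12×6 integer matrix of rank 6; reducing to Smith normal form yields diagonal entries (1,1,1,1,1,1).

Now H_k = ker ∂_k / im ∂_{k+1}, so:

  H_1: rank ker ∂_1 − rank ∂_2 = (12 − 5) − 6 = 1, and the invariant factors of ∂_2 are all 1, so H_1 ≅ Z.

(K is a triangulation of the cylinder S^1 x I.)

H_1 = Z.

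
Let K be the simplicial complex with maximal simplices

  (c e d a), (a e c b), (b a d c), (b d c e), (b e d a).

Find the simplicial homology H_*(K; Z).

H_0 = Z,  H_1 = 0,  H_2 = 0,  H_3 = Z.

Take the total order a < b < c < d < e on the vertex set. Then K (dimension 3) consists of the simplices:

  0-simplices (5): a, b, c, d, e
  1-simplices (10): ab, ac, ad, ae, bc, bd, be, cd, ce, de
  2-simplices (10): abc, abd, abe, acd, ace, ade, bcd, bce, bde, cde
  3-simplices (5): abcd, abce, abde, acde, bcde

giving chain groups C_0 ≅ Z^5, C_1 ≅ Z^10, C_2 ≅ Z^10, C_3 ≅ Z^5.

∂_1: C_1 → C_0 is given by ∂[p,q] = [q] − [p].
This gives a 5×10 integer matrix of rank 4; reducing to Smith normal form yields diagonal entries (1,1,1,1).

The boundary map ∂_2: C_2 → C_1 sends each 2-simplex [p,q,r] to [q,r] − [p,r] + [p,q]. For instance
  ∂bcd = cd − bd + bc,
  ∂ade = de − ae + ad.
The 10×10 boundary matrix has rank 6 and Smith normal form diag(1,1,1,1,1,1).

The boundary map ∂_3: C_3 → C_2 sends each 3-simplex σ to the alternating sum Σ_i (−1)^i (σ with its i-th vertex removed). For instance
  ∂abce = bce − ace + abe − abc,
  ∂acde = cde − ade + ace − acd.
This gives a 10×5 integer matrix of rank 4; reducing to Smith normal form yields diagonal entries (1,1,1,1).

Now H_k = ker ∂_k / im ∂_{k+1}, so:

  H_0: rank C_0 − rank ∂_1 = 5 − 4 = 1, and the invariant factors of ∂_1 are all 1, so H_0 ≅ Z.
  H_1: rank ker ∂_1 − rank ∂_2 = (10 − 4) − 6 = 0, and the invariant factors of ∂_2 are all 1, so H_1 ≅ 0.
  H_2: rank ker ∂_2 − rank ∂_3 = (10 − 6) − 4 = 0, and the invariant factors of ∂_3 are all 1, so H_2 ≅ 0.
  H_3: rank ker ∂_3 − rank ∂_4 = (5 − 4) − 0 = 1, and there is no ∂_4, so H_3 ≅ Z.

As a check, the Euler characteristic is 5 − 10 + 10 − 5 = 0, which agrees with 1 − 0 + 0 − 1 = 0.
(K is a triangulation of the 3-sphere S^3.)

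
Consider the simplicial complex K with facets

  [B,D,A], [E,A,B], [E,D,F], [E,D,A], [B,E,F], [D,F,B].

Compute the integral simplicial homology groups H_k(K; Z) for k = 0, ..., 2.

Fix the vertex order A < B < D < E < F and write every simplex with vertices in increasing order. Then dim K = 2 and the simplices of K are:

  0-simplices (5): A, B, D, E, F
  1-simplices (9): AB, AD, AE, BD, BE, BF, DE, DF, EF
  2-simplices (6): ABD, ABE, ADE, BDF, BEF, DEF

Hence C_0 ≅ Z^5, C_1 ≅ Z^9, C_2 ≅ Z^6.

∂_1: C_1 → C_0 maps an edge to its endpoints' difference, ∂[p,q] = q − p.
This gives a 5×9 integer matrix of rank 4; reducing to Smith normal form yields diagonal entries (1,1,1,1).

∂_2: C_2 → C_1 sends each 2-simplex [p,q,r] to [q,r] − [p,r] + [p,q]. For instance
  ∂BDF = DF − BF + BD,
  ∂ADE = DE − AE + AD.
The 9×6 boundary matrix has rank 5 and Smith normal form diag(1,1,1,1,1).

From H_k ≅ ker(∂_k) / im(∂_{k+1}) we obtain:

  H_0: rank C_0 − rank ∂_1 = 5 − 4 = 1, and the invariant factors of ∂_1 are all 1, so H_0 = Z.
  H_1: rank ker ∂_1 − rank ∂_2 = (9 − 4) − 5 = 0, and the invariant factors of ∂_2 are all 1, so H_1 = 0.
  H_2: rank ker ∂_2 − rank ∂_3 = (6 − 5) − 0 = 1, and there is no ∂_3, so H_2 = Z.

As a check, the Euler characteristic is 5 − 9 + 6 = 2, which agrees with 1 − 0 + 1 = 2.

H_0 = Z,  H_1 = 0,  H_2 = Z.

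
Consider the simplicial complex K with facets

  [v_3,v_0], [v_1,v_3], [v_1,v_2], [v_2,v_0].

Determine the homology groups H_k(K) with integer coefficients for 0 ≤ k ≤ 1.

H_0 = Z,  H_1 = Z.

K has 4 vertices, 4 edges.
rank ∂_0 = 0, rank ∂_1 = 3 ⇒ b_0 = 4 − 0 − 3 = 1; all invariant factors of ∂_1 are 1 so no torsion. So H_0 ≅ Z.
rank ∂_1 = 3, rank ∂_2 = 0 ⇒ b_1 = 4 − 3 − 0 = 1. So H_1 ≅ Z.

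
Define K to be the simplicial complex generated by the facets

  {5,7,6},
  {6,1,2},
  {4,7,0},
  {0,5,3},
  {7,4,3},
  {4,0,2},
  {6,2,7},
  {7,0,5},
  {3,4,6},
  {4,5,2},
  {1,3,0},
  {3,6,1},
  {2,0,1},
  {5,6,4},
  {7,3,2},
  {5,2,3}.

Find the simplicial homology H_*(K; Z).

H_0 = Z,  H_1 = Z^2,  H_2 = Z.

Fix the vertex order 0 < 1 < 2 < 3 < 4 < 5 < 6 < 7 and write every simplex with vertices in increasing order. Then dim K = 2 and the simplices of K are:

  0-simplices (8): [0], [1], [2], [3], [4], [5], [6], [7]
  1-simplices (24): (24 of them)
  2-simplices (16): [0,1,2], [0,1,3], [0,2,4], [0,3,5], [0,4,7], [0,5,7], [1,2,6], [1,3,6], [2,3,5], [2,3,7], [2,4,5], [2,6,7], [3,4,6], [3,4,7], [4,5,6], [5,6,7]

Hence C_0 ≅ Z^8, C_1 ≅ Z^24, C_2 ≅ Z^16.

The boundary map ∂_1: C_1 → C_0 maps an edge to its endpoints' difference, ∂[p,q] = q − p. For instance
  ∂[2,7] = [7] − [2].
As a 8×24 matrix over Z this has rank 7, with invariant factors (1,1,1,1,1,1,1).

The boundary map ∂_2: C_2 → C_1 acts by ∂[p,q,r] = [q,r] − [p,r] + [p,q]. For instance
  ∂[2,6,7] = [6,7] − [2,7] + [2,6],
  ∂[0,2,4] = [2,4] − [0,4] + [0,2].
The resulting 24×16 matrix has rank 15, and its Smith normal form has invariant factors (1,1,1,1,1,1,1,1,1,1,1,1,1,1,1).

Reading off H_k = ker ∂_k / im ∂_{k+1}:

  H_0: rank C_0 − rank ∂_1 = 8 − 7 = 1, and the invariant factors of ∂_1 are all 1, so H_0 = Z.
  H_1: rank ker ∂_1 − rank ∂_2 = (24 − 7) − 15 = 2, and the invariant factors of ∂_2 are all 1, so H_1 = Z^2.
  H_2: rank ker ∂_2 − rank ∂_3 = (16 − 15) − 0 = 1, and there is no ∂_3, so H_2 = Z.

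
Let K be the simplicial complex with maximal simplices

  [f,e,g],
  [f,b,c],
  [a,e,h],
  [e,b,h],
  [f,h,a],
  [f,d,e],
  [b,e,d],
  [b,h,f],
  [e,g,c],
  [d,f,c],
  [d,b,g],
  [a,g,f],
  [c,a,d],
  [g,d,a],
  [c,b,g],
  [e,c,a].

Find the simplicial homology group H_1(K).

Take the total order a < b < c < d < e < f < g < h on the vertex set. Then K (dimension 2) consists of the simplices:

  0-simplices (8): a, b, c, d, e, f, g, h
  1-simplices (24): ac, ad, ae, af, ag, ah, bc, bd, be, bf, bg, bh, cd, ce, cf, cg, de, df, dg, ef, eg, eh, fg, fh
  2-simplices (16): acd, ace, adg, aeh, afg, afh, bcf, bcg, bde, bdg, beh, bfh, cdf, ceg, def, efg

Hence C_0 ≅ Z^8, C_1 ≅ Z^24, C_2 ≅ Z^16.

∂_1: C_1 → C_0 maps an edge to its endpoints' difference, ∂[p,q] = q − p.
This gives a 8×24 integer matrix of rank 7; reducing to Smith normal form yields diagonal entries (1,1,1,1,1,1,1).

Boundary ∂_2: C_2 → C_1 maps a triangle to the signed sum of its edges. For instance
  ∂bfh = fh − bh + bf,
  ∂cdf = df − cf + cd.
The 24×16 boundary matrix has rank 15 and Smith normal form diag(1,1,1,1,1,1,1,1,1,1,1,1,1,1,1).

Computing H_k = (kernel of ∂_k) / (image of ∂_{k+1}):

  H_1: rank ker ∂_1 − rank ∂_2 = (24 − 7) − 15 = 2, and the invariant factors of ∂_2 are all 1, so H_1 ≅ Z^2.

H_1 ≅ Z^2.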